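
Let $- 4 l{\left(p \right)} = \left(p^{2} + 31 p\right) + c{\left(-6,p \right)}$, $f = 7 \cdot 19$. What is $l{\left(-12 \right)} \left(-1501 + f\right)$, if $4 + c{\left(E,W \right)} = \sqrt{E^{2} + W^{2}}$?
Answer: $-79344 + 2052 \sqrt{5} \approx -74756.0$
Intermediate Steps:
$c{\left(E,W \right)} = -4 + \sqrt{E^{2} + W^{2}}$
$f = 133$
$l{\left(p \right)} = 1 - \frac{31 p}{4} - \frac{p^{2}}{4} - \frac{\sqrt{36 + p^{2}}}{4}$ ($l{\left(p \right)} = - \frac{\left(p^{2} + 31 p\right) + \left(-4 + \sqrt{\left(-6\right)^{2} + p^{2}}\right)}{4} = - \frac{\left(p^{2} + 31 p\right) + \left(-4 + \sqrt{36 + p^{2}}\right)}{4} = - \frac{-4 + p^{2} + \sqrt{36 + p^{2}} + 31 p}{4} = 1 - \frac{31 p}{4} - \frac{p^{2}}{4} - \frac{\sqrt{36 + p^{2}}}{4}$)
$l{\left(-12 \right)} \left(-1501 + f\right) = \left(1 - -93 - \frac{\left(-12\right)^{2}}{4} - \frac{\sqrt{36 + \left(-12\right)^{2}}}{4}\right) \left(-1501 + 133\right) = \left(1 + 93 - 36 - \frac{\sqrt{36 + 144}}{4}\right) \left(-1368\right) = \left(1 + 93 - 36 - \frac{\sqrt{180}}{4}\right) \left(-1368\right) = \left(1 + 93 - 36 - \frac{6 \sqrt{5}}{4}\right) \left(-1368\right) = \left(1 + 93 - 36 - \frac{3 \sqrt{5}}{2}\right) \left(-1368\right) = \left(58 - \frac{3 \sqrt{5}}{2}\right) \left(-1368\right) = -79344 + 2052 \sqrt{5}$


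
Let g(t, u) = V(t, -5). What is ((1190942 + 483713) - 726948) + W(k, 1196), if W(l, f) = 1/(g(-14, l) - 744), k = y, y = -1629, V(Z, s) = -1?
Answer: 706041714/745 ≈ 9.4771e+5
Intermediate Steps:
g(t, u) = -1
k = -1629
W(l, f) = -1/745 (W(l, f) = 1/(-1 - 744) = 1/(-745) = -1/745)
((1190942 + 483713) - 726948) + W(k, 1196) = ((1190942 + 483713) - 726948) - 1/745 = (1674655 - 726948) - 1/745 = 947707 - 1/745 = 706041714/745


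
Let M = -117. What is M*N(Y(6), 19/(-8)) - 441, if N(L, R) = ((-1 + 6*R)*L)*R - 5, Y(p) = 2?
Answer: -133299/16 ≈ -8331.2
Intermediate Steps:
N(L, R) = -5 + L*R*(-1 + 6*R) (N(L, R) = (L*(-1 + 6*R))*R - 5 = L*R*(-1 + 6*R) - 5 = -5 + L*R*(-1 + 6*R))
M*N(Y(6), 19/(-8)) - 441 = -117*(-5 - 1*2*19/(-8) + 6*2*(19/(-8))**2) - 441 = -117*(-5 - 1*2*19*(-1/8) + 6*2*(19*(-1/8))**2) - 441 = -117*(-5 - 1*2*(-19/8) + 6*2*(-19/8)**2) - 441 = -117*(-5 + 19/4 + 6*2*(361/64)) - 441 = -117*(-5 + 19/4 + 1083/16) - 441 = -117*1079/16 - 441 = -126243/16 - 441 = -133299/16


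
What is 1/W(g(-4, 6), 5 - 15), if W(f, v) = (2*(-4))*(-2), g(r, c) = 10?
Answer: 1/16 ≈ 0.062500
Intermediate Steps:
W(f, v) = 16 (W(f, v) = -8*(-2) = 16)
1/W(g(-4, 6), 5 - 15) = 1/16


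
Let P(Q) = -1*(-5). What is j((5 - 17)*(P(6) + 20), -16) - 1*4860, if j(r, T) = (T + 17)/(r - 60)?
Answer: -1749601/360 ≈ -4860.0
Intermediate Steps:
P(Q) = 5
j(r, T) = (17 + T)/(-60 + r)
j((5 - 17)*(P(6) + 20), -16) - 1*4860 = (17 - 16)/(-60 + (5 - 17)*(5 + 20)) - 1*4860 = 1/(-60 - 12*25) - 4860 = 1/(-60 - 300) - 4860 = 1/(-360) - 4860 = -1/360*1 - 4860 = -1/360 - 4860 = -1749601/360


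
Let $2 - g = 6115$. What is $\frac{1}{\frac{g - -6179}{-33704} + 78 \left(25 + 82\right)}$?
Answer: $\frac{1532}{12786069} \approx 0.00011982$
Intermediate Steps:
$g = -6113$ ($g = 2 - 6115 = -6113$)
$\frac{1}{\frac{g - -6179}{-33704} + 78 \left(25 + 82\right)} = \frac{1}{\frac{-6113 - -6179}{-33704} + 78 \left(25 + 82\right)} = \frac{1}{\left(-6113 + 6179\right) \left(- \frac{1}{33704}\right) + 78 \cdot 107} = \frac{1}{66 \left(- \frac{1}{33704}\right) + 8346} = \frac{1}{- \frac{3}{1532} + 8346} = \frac{1}{\frac{12786069}{1532}} = \frac{1532}{12786069}$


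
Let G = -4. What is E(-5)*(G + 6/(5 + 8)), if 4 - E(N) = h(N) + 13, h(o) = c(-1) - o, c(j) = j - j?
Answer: 644/13 ≈ 49.538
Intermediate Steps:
c(j) = 0
h(o) = -o (h(o) = 0 - o = -o)
E(N) = -9 + N (E(N) = 4 - (-N + 13) = 4 - (13 - N) = 4 + (-13 + N) = -9 + N)
E(-5)*(G + 6/(5 + 8)) = (-9 - 5)*(-4 + 6/(5 + 8)) = -14*(-4 + 6/13) = -14*(-46/13) = 644/13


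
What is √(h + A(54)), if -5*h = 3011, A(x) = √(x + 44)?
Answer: √(-15055 + 175*√2)/5 ≈ 24.337*I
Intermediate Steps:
A(x) = √(44 + x)
h = -3011/5 (h = -⅕*3011 = -3011/5 ≈ -602.20)
√(h + A(54)) = √(-3011/5 + √(44 + 54)) = √(-3011/5 + √98) = √(-3011/5 + 7*√2)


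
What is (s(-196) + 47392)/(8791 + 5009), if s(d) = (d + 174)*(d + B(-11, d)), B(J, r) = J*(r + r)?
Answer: -1079/345 ≈ -3.1275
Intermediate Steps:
B(J, r) = 2*J*r (B(J, r) = J*(2*r) = 2*J*r)
s(d) = -21*d*(174 + d) (s(d) = (d + 174)*(d + 2*(-11)*d) = (174 + d)*(d - 22*d) = (174 + d)*(-21*d) = -21*d*(174 + d))
(s(-196) + 47392)/(8791 + 5009) = (21*(-196)*(-174 - 1*(-196)) + 47392)/(8791 + 5009) = (21*(-196)*(-174 + 196) + 47392)/13800 = (21*(-196)*22 + 47392)*(1/13800) = (-90552 + 47392)*(1/13800) = -43160*1/13800 = -1079/345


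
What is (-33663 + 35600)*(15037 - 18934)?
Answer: -7548489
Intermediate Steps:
(-33663 + 35600)*(15037 - 18934) = 1937*(-3897) = -7548489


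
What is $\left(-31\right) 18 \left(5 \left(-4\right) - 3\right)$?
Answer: $12834$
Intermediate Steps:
$\left(-31\right) 18 \left(5 \left(-4\right) - 3\right) = - 558 \left(-20 - 3\right) = \left(-558\right) \left(-23\right) = 12834$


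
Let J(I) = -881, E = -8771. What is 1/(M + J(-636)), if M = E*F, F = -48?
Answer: 1/420127 ≈ 2.3802e-6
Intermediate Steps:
M = 421008 (M = -8771*(-48) = 421008)
1/(M + J(-636)) = 1/(421008 - 881) = 1/420127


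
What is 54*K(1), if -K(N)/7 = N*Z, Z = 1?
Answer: -378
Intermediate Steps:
K(N) = -7*N
54*K(1) = 54*(-7*1) = 54*(-7) = -378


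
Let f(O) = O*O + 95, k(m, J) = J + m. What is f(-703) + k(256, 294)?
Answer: 494854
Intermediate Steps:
f(O) = 95 + O**2 (f(O) = O**2 + 95 = 95 + O**2)
f(-703) + k(256, 294) = (95 + (-703)**2) + (294 + 256) = (95 + 494209) + 550 = 494304 + 550 = 494854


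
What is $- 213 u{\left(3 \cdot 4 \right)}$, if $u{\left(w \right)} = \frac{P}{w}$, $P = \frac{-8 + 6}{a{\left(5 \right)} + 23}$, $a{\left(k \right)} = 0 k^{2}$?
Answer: $\frac{71}{46} \approx 1.5435$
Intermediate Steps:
$a{\left(k \right)} = 0$
$P = - \frac{2}{23}$ ($P = \frac{-8 + 6}{0 + 23} = - \frac{2}{23} \approx -0.086957$)
$u{\left(w \right)} = - \frac{2}{23 w}$
$- 213 u{\left(3 \cdot 4 \right)} = - 213 \left(- \frac{2}{23 \cdot 3 \cdot 4}\right) = - 213 \left(- \frac{2}{23 \cdot 12}\right) = - 213 \left(\left(- \frac{2}{23}\right) \frac{1}{12}\right) = \left(-213\right) \left(- \frac{1}{138}\right) = \frac{71}{46}$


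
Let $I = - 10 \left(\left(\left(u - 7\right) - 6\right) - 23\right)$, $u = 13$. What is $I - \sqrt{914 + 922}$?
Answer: $230 - 6 \sqrt{51} \approx 187.15$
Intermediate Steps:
$I = 230$ ($I = - 10 \left(\left(\left(13 - 7\right) - 6\right) - 23\right) = - 10 \left(\left(6 - 6\right) - 23\right) = - 10 \left(0 - 23\right) = \left(-10\right) \left(-23\right) = 230$)
$I - \sqrt{914 + 922} = 230 - \sqrt{914 + 922} = 230 - \sqrt{1836} = 230 - 6 \sqrt{51}$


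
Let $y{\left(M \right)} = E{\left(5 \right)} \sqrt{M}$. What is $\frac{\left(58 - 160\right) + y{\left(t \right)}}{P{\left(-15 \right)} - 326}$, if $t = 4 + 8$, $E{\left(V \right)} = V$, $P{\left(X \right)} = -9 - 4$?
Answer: $\frac{34}{113} - \frac{10 \sqrt{3}}{339} \approx 0.24979$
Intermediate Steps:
$P{\left(X \right)} = -13$ ($P{\left(X \right)} = -9 - 4 = -13$)
$t = 12$
$y{\left(M \right)} = 5 \sqrt{M}$
$\frac{\left(58 - 160\right) + y{\left(t \right)}}{P{\left(-15 \right)} - 326} = \frac{\left(58 - 160\right) + 5 \sqrt{12}}{-13 - 326} = \frac{-102 + 5 \cdot 2 \sqrt{3}}{-339} = - \frac{-102 + 10 \sqrt{3}}{339} = \frac{34}{113} - \frac{10 \sqrt{3}}{339}$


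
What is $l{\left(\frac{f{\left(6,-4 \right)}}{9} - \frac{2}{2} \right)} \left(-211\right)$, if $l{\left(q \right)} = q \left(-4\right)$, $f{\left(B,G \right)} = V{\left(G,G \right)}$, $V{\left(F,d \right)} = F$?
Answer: $- \frac{10972}{9} \approx -1219.1$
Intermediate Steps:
$f{\left(B,G \right)} = G$
$l{\left(q \right)} = - 4 q$
$l{\left(\frac{f{\left(6,-4 \right)}}{9} - \frac{2}{2} \right)} \left(-211\right) = - 4 \left(- \frac{4}{9} - \frac{2}{2}\right) \left(-211\right) = - 4 \left(\left(-4\right) \frac{1}{9} - 1\right) \left(-211\right) = - 4 \left(- \frac{4}{9} - 1\right) \left(-211\right) = \left(-4\right) \left(- \frac{13}{9}\right) \left(-211\right) = \frac{52}{9} \left(-211\right) = - \frac{10972}{9}$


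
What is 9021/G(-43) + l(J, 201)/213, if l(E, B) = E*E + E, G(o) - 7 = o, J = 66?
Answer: -195809/852 ≈ -229.82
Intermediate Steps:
G(o) = 7 + o
l(E, B) = E + E**2 (l(E, B) = E**2 + E = E + E**2)
9021/G(-43) + l(J, 201)/213 = 9021/(7 - 43) + (66*(1 + 66))/213 = 9021/(-36) + (66*67)*(1/213) = 9021*(-1/36) + 4422*(1/213) = -3007/12 + 1474/71 = -195809/852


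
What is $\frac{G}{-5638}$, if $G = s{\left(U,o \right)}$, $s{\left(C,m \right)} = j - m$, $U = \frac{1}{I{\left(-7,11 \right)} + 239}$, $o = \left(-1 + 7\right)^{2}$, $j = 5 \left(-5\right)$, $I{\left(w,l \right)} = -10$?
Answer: $\frac{61}{5638} \approx 0.010819$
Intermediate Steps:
$j = -25$
$o = 36$ ($o = 6^{2} = 36$)
$U = \frac{1}{229}$ ($U = \frac{1}{-10 + 239} = \frac{1}{229} \approx 0.0043668$)
$s{\left(C,m \right)} = -25 - m$
$G = -61$ ($G = -25 - 36 = -61$)
$\frac{G}{-5638} = - \frac{61}{-5638} = \left(-61\right) \left(- \frac{1}{5638}\right) = \frac{61}{5638}$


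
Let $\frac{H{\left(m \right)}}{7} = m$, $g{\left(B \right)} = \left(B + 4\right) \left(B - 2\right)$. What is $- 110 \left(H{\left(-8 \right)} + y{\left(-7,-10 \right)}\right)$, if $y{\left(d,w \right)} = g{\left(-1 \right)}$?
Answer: $7150$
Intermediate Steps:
$g{\left(B \right)} = \left(-2 + B\right) \left(4 + B\right)$ ($g{\left(B \right)} = \left(4 + B\right) \left(-2 + B\right) = \left(-2 + B\right) \left(4 + B\right)$)
$y{\left(d,w \right)} = -9$ ($y{\left(d,w \right)} = -8 + \left(-1\right)^{2} + 2 \left(-1\right) = -8 + 1 - 2 = -9$)
$H{\left(m \right)} = 7 m$
$- 110 \left(H{\left(-8 \right)} + y{\left(-7,-10 \right)}\right) = - 110 \left(7 \left(-8\right) - 9\right) = - 110 \left(-56 - 9\right) = \left(-110\right) \left(-65\right) = 7150$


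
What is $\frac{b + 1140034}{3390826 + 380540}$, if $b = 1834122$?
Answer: $\frac{1487078}{1885683} \approx 0.78862$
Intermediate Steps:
$\frac{b + 1140034}{3390826 + 380540} = \frac{1834122 + 1140034}{3390826 + 380540} = \frac{2974156}{3771366} = 2974156 \cdot \frac{1}{3771366} = \frac{1487078}{1885683}$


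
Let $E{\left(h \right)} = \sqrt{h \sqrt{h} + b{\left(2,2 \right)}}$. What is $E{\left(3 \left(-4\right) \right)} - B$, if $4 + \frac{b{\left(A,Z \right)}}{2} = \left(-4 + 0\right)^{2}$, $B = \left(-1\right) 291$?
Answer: $291 + 2 \sqrt{6 - 6 i \sqrt{3}} \approx 297.0 - 3.4641 i$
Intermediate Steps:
$B = -291$
$b{\left(A,Z \right)} = 24$ ($b{\left(A,Z \right)} = -8 + 2 \left(-4 + 0\right)^{2} = -8 + 2 \left(-4\right)^{2} = -8 + 2 \cdot 16 = -8 + 32 = 24$)
$E{\left(h \right)} = \sqrt{24 + h^{\frac{3}{2}}}$ ($E{\left(h \right)} = \sqrt{h \sqrt{h} + 24} = \sqrt{h^{\frac{3}{2}} + 24} = \sqrt{24 + h^{\frac{3}{2}}}$)
$E{\left(3 \left(-4\right) \right)} - B = \sqrt{24 + \left(3 \left(-4\right)\right)^{\frac{3}{2}}} - -291 = \sqrt{24 + \left(-12\right)^{\frac{3}{2}}} + 291 = \sqrt{24 - 24 i \sqrt{3}} + 291 = 291 + \sqrt{24 - 24 i \sqrt{3}}$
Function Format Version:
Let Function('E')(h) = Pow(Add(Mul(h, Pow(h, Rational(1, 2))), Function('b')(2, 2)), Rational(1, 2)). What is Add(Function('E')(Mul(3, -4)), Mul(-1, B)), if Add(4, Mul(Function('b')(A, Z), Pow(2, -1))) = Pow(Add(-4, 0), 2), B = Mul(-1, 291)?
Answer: Add(291, Mul(2, Pow(Add(6, Mul(-6, I, Pow(3, Rational(1, 2)))), Rational(1, 2)))) ≈ Add(297.00, Mul(-3.4641, I))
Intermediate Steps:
B = -291
Function('b')(A, Z) = 24 (Function('b')(A, Z) = Add(-8, Mul(2, Pow(Add(-4, 0), 2))) = Add(-8, Mul(2, Pow(-4, 2))) = Add(-8, Mul(2, 16)) = Add(-8, 32) = 24)
Function('E')(h) = Pow(Add(24, Pow(h, Rational(3, 2))), Rational(1, 2)) (Function('E')(h) = Pow(Add(Mul(h, Pow(h, Rational(1, 2))), 24), Rational(1, 2)) = Pow(Add(Pow(h, Rational(3, 2)), 24), Rational(1, 2)) = Pow(Add(24, Pow(h, Rational(3, 2))), Rational(1, 2)))
Add(Function('E')(Mul(3, -4)), Mul(-1, B)) = Add(Pow(Add(24, Pow(Mul(3, -4), Rational(3, 2))), Rational(1, 2)), Mul(-1, -291)) = Add(Pow(Add(24, Pow(-12, Rational(3, 2))), Rational(1, 2)), 291) = Add(Pow(Add(24, Mul(-24, I, Pow(3, Rational(1, 2)))), Rational(1, 2)), 291) = Add(291, Pow(Add(24, Mul(-24, I, Pow(3, Rational(1, 2)))), Rational(1, 2)))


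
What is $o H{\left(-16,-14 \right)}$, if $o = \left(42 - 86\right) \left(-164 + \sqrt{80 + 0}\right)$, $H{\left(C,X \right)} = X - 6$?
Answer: $-144320 + 3520 \sqrt{5} \approx -1.3645 \cdot 10^{5}$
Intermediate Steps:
$H{\left(C,X \right)} = -6 + X$
$o = 7216 - 176 \sqrt{5}$ ($o = - 44 \left(-164 + \sqrt{80}\right) = - 44 \left(-164 + 4 \sqrt{5}\right) = 7216 - 176 \sqrt{5} \approx 6822.5$)
$o H{\left(-16,-14 \right)} = \left(7216 - 176 \sqrt{5}\right) \left(-6 - 14\right) = \left(7216 - 176 \sqrt{5}\right) \left(-20\right) = -144320 + 3520 \sqrt{5}$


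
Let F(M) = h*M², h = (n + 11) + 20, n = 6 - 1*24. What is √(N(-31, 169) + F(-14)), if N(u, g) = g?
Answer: √2717 ≈ 52.125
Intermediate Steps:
n = -18 (n = 6 - 24 = -18)
h = 13 (h = (-18 + 11) + 20 = -7 + 20 = 13)
F(M) = 13*M²
√(N(-31, 169) + F(-14)) = √(169 + 13*(-14)²) = √(169 + 13*196) = √(169 + 2548) = √2717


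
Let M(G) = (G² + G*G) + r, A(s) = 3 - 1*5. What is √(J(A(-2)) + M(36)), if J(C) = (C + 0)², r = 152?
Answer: 2*√687 ≈ 52.421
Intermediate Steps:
A(s) = -2 (A(s) = 3 - 5 = -2)
J(C) = C²
M(G) = 152 + 2*G² (M(G) = (G² + G*G) + 152 = (G² + G²) + 152 = 2*G² + 152 = 152 + 2*G²)
√(J(A(-2)) + M(36)) = √((-2)² + (152 + 2*36²)) = √(4 + (152 + 2*1296)) = √(4 + (152 + 2592)) = √(4 + 2744) = √2748 = 2*√687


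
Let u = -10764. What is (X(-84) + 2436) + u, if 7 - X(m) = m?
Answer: -8237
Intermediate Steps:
X(m) = 7 - m
(X(-84) + 2436) + u = ((7 - 1*(-84)) + 2436) - 10764 = ((7 + 84) + 2436) - 10764 = (91 + 2436) - 10764 = 2527 - 10764 = -8237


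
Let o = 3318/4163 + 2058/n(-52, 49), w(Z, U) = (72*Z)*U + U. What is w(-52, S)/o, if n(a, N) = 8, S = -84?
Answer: 249313744/204619 ≈ 1218.4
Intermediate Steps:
w(Z, U) = U + 72*U*Z (w(Z, U) = 72*U*Z + U = U + 72*U*Z)
o = 4296999/16652 (o = 3318/4163 + 2058/8 = 3318*(1/4163) + 2058*(1/8) = 3318/4163 + 1029/4 = 4296999/16652 ≈ 258.05)
w(-52, S)/o = (-84*(1 + 72*(-52)))/(4296999/16652) = -84*(1 - 3744)*(16652/4296999) = -84*(-3743)*(16652/4296999) = 314412*(16652/4296999) = 249313744/204619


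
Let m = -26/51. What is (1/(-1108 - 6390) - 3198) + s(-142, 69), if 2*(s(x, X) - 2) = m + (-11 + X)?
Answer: -1211151991/382398 ≈ -3167.3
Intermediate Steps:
m = -26/51 (m = -26*1/51 = -26/51 ≈ -0.50980)
s(x, X) = -383/102 + X/2 (s(x, X) = 2 + (-26/51 + (-11 + X))/2 = 2 + (-587/51 + X)/2 = 2 + (-587/102 + X/2) = -383/102 + X/2)
(1/(-1108 - 6390) - 3198) + s(-142, 69) = (1/(-1108 - 6390) - 3198) + (-383/102 + (½)*69) = (1/(-7498) - 3198) + (-383/102 + 69/2) = (-1/7498 - 3198) + 1568/51 = -23978605/7498 + 1568/51 = -1211151991/382398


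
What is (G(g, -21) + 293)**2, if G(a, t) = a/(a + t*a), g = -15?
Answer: 34327881/400 ≈ 85820.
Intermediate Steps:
G(a, t) = a/(a + a*t)
(G(g, -21) + 293)**2 = (1/(1 - 21) + 293)**2 = (1/(-20) + 293)**2 = (-1/20 + 293)**2 = (5859/20)**2 = 34327881/400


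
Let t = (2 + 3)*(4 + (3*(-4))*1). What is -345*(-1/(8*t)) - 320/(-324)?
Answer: -469/5184 ≈ -0.090471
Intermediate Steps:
t = -40 (t = 5*(4 - 12*1) = 5*(4 - 12) = 5*(-8) = -40)
-345*(-1/(8*t)) - 320/(-324) = -345/(-40*8*(-1)) - 320/(-324) = -345/((-320*(-1))) - 320*(-1/324) = -345/320 + 80/81 = -345*1/320 + 80/81 = -69/64 + 80/81 = -469/5184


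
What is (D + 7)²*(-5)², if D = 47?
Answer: 72900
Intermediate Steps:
(D + 7)²*(-5)² = (47 + 7)²*(-5)² = 54²*25 = 2916*25 = 72900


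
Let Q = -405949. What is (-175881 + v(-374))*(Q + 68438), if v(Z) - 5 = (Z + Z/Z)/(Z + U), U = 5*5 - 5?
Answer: 21013344069541/354 ≈ 5.9360e+10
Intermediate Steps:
U = 20 (U = 25 - 5 = 20)
v(Z) = 5 + (1 + Z)/(20 + Z) (v(Z) = 5 + (Z + Z/Z)/(Z + 20) = 5 + (Z + 1)/(20 + Z) = 5 + (1 + Z)/(20 + Z))
(-175881 + v(-374))*(Q + 68438) = (-175881 + (101 + 6*(-374))/(20 - 374))*(-405949 + 68438) = (-175881 + (101 - 2244)/(-354))*(-337511) = (-175881 - 1/354*(-2143))*(-337511) = (-175881 + 2143/354)*(-337511) = -62259731/354*(-337511) = 21013344069541/354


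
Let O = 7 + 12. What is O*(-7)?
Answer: -133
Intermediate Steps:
O = 19
O*(-7) = 19*(-7) = -133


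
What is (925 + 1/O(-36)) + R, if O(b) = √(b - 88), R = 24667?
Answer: 25592 - I*√31/62 ≈ 25592.0 - 0.089803*I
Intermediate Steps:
O(b) = √(-88 + b)
(925 + 1/O(-36)) + R = (925 + 1/(√(-88 - 36))) + 24667 = (925 + 1/(√(-124))) + 24667 = (925 + 1/(2*I*√31)) + 24667 = (925 - I*√31/62) + 24667 = 25592 - I*√31/62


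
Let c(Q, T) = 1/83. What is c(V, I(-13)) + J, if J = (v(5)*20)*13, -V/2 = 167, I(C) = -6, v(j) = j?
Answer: 107901/83 ≈ 1300.0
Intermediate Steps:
V = -334 (V = -2*167 = -334)
c(Q, T) = 1/83
J = 1300 (J = (5*20)*13 = 100*13 = 1300)
c(V, I(-13)) + J = 1/83 + 1300 = 107901/83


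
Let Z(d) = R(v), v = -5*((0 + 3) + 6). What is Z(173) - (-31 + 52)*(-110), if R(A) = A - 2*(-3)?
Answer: 2271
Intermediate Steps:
v = -45 (v = -5*(3 + 6) = -5*9 = -45)
R(A) = 6 + A (R(A) = A + 6 = 6 + A)
Z(d) = -39 (Z(d) = 6 - 45 = -39)
Z(173) - (-31 + 52)*(-110) = -39 - (-31 + 52)*(-110) = -39 - 21*(-110) = -39 - 1*(-2310) = -39 + 2310 = 2271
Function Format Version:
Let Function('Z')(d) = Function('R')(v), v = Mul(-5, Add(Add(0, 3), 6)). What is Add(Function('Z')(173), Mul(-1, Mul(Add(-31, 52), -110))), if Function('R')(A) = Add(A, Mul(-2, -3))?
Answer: 2271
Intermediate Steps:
v = -45 (v = Mul(-5, Add(3, 6)) = Mul(-5, 9) = -45)
Function('R')(A) = Add(6, A) (Function('R')(A) = Add(A, 6) = Add(6, A))
Function('Z')(d) = -39 (Function('Z')(d) = Add(6, -45) = -39)
Add(Function('Z')(173), Mul(-1, Mul(Add(-31, 52), -110))) = Add(-39, Mul(-1, Mul(Add(-31, 52), -110))) = Add(-39, Mul(-1, Mul(21, -110))) = Add(-39, Mul(-1, -2310)) = Add(-39, 2310) = 2271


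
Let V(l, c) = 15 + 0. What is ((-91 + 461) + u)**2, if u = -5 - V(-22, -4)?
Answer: 122500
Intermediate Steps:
V(l, c) = 15
u = -20 (u = -5 - 1*15 = -5 - 15 = -20)
((-91 + 461) + u)**2 = ((-91 + 461) - 20)**2 = (370 - 20)**2 = 350**2 = 122500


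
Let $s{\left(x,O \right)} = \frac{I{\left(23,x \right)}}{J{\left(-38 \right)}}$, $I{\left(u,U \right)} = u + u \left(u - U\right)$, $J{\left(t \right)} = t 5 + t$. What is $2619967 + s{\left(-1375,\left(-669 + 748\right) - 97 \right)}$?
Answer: $\frac{597320299}{228} \approx 2.6198 \cdot 10^{6}$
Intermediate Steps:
$J{\left(t \right)} = 6 t$ ($J{\left(t \right)} = 5 t + t = 6 t$)
$s{\left(x,O \right)} = - \frac{46}{19} + \frac{23 x}{228}$ ($s{\left(x,O \right)} = \frac{23 \left(1 + 23 - x\right)}{6 \left(-38\right)} = \frac{23 \left(24 - x\right)}{-228} = \left(552 - 23 x\right) \left(- \frac{1}{228}\right) = - \frac{46}{19} + \frac{23 x}{228}$)
$2619967 + s{\left(-1375,\left(-669 + 748\right) - 97 \right)} = 2619967 + \left(- \frac{46}{19} + \frac{23}{228} \left(-1375\right)\right) = 2619967 - \frac{32177}{228} = \frac{597320299}{228}$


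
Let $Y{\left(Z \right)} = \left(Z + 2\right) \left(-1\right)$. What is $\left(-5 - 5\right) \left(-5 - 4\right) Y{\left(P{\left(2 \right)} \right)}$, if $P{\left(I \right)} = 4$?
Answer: $-540$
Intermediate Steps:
$Y{\left(Z \right)} = -2 - Z$ ($Y{\left(Z \right)} = \left(2 + Z\right) \left(-1\right) = -2 - Z$)
$\left(-5 - 5\right) \left(-5 - 4\right) Y{\left(P{\left(2 \right)} \right)} = \left(-5 - 5\right) \left(-5 - 4\right) \left(-2 - 4\right) = \left(-10\right) \left(-9\right) \left(-2 - 4\right) = 90 \left(-6\right) = -540$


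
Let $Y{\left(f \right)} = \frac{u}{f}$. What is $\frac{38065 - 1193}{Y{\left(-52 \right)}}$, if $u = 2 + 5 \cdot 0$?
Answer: $-958672$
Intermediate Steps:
$u = 2$ ($u = 2 + 0 = 2$)
$Y{\left(f \right)} = \frac{2}{f}$
$\frac{38065 - 1193}{Y{\left(-52 \right)}} = \frac{38065 - 1193}{2 \frac{1}{-52}} = \frac{36872}{2 \left(- \frac{1}{52}\right)} = \frac{36872}{- \frac{1}{26}} = 36872 \left(-26\right) = -958672$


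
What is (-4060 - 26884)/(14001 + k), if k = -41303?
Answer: 15472/13651 ≈ 1.1334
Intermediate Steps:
(-4060 - 26884)/(14001 + k) = (-4060 - 26884)/(14001 - 41303) = -30944/(-27302) = -30944*(-1/27302) = 15472/13651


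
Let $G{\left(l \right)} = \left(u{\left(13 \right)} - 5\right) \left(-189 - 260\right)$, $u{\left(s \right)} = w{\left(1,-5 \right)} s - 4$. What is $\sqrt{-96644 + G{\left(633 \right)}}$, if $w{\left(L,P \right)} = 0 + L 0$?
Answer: $i \sqrt{92603} \approx 304.31 i$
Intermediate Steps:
$w{\left(L,P \right)} = 0$ ($w{\left(L,P \right)} = 0 + 0 = 0$)
$u{\left(s \right)} = -4$ ($u{\left(s \right)} = 0 s - 4 = 0 - 4 = -4$)
$G{\left(l \right)} = 4041$ ($G{\left(l \right)} = \left(-4 - 5\right) \left(-189 - 260\right) = \left(-9\right) \left(-449\right) = 4041$)
$\sqrt{-96644 + G{\left(633 \right)}} = \sqrt{-96644 + 4041} = \sqrt{-92603} = i \sqrt{92603}$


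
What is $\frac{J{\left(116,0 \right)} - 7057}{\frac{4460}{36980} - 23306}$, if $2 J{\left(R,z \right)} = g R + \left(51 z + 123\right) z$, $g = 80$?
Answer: $\frac{4469033}{43092571} \approx 0.10371$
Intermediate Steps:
$J{\left(R,z \right)} = 40 R + \frac{z \left(123 + 51 z\right)}{2}$ ($J{\left(R,z \right)} = \frac{80 R + \left(51 z + 123\right) z}{2} = \frac{80 R + \left(123 + 51 z\right) z}{2} = \frac{80 R + z \left(123 + 51 z\right)}{2} = 40 R + \frac{z \left(123 + 51 z\right)}{2}$)
$\frac{J{\left(116,0 \right)} - 7057}{\frac{4460}{36980} - 23306} = \frac{\left(40 \cdot 116 + \frac{51 \cdot 0^{2}}{2} + \frac{123}{2} \cdot 0\right) - 7057}{\frac{4460}{36980} - 23306} = \frac{\left(4640 + \frac{51}{2} \cdot 0 + 0\right) - 7057}{4460 \cdot \frac{1}{36980} - 23306} = \frac{\left(4640 + 0 + 0\right) - 7057}{\frac{223}{1849} - 23306} = \frac{4640 - 7057}{- \frac{43092571}{1849}} = \left(-2417\right) \left(- \frac{1849}{43092571}\right) = \frac{4469033}{43092571}$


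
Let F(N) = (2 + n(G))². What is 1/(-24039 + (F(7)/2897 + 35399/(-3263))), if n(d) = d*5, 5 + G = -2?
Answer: -727147/17487501925 ≈ -4.1581e-5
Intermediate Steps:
G = -7 (G = -5 - 2 = -7)
n(d) = 5*d
F(N) = 1089 (F(N) = (2 + 5*(-7))² = (2 - 35)² = (-33)² = 1089)
1/(-24039 + (F(7)/2897 + 35399/(-3263))) = 1/(-24039 + (1089/2897 + 35399/(-3263))) = 1/(-24039 + (1089*(1/2897) + 35399*(-1/3263))) = 1/(-24039 + (1089/2897 - 2723/251)) = 1/(-24039 - 7615192/727147) = 1/(-17487501925/727147) = -727147/17487501925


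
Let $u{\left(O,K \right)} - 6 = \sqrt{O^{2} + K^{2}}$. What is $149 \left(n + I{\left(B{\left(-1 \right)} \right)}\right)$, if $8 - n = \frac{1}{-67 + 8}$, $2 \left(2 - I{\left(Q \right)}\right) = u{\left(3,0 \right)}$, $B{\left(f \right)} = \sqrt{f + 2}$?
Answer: $\frac{96999}{118} \approx 822.03$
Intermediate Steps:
$u{\left(O,K \right)} = 6 + \sqrt{K^{2} + O^{2}}$ ($u{\left(O,K \right)} = 6 + \sqrt{O^{2} + K^{2}} = 6 + \sqrt{K^{2} + O^{2}}$)
$B{\left(f \right)} = \sqrt{2 + f}$
$I{\left(Q \right)} = - \frac{5}{2}$ ($I{\left(Q \right)} = 2 - \frac{6 + \sqrt{0^{2} + 3^{2}}}{2} = 2 - \frac{6 + \sqrt{0 + 9}}{2} = 2 - \frac{6 + \sqrt{9}}{2} = 2 - \frac{6 + 3}{2} = 2 - \frac{9}{2} = - \frac{5}{2}$)
$n = \frac{473}{59}$ ($n = 8 - \frac{1}{-67 + 8} = 8 - \frac{1}{-59} = 8 - - \frac{1}{59} = 8 + \frac{1}{59} = \frac{473}{59} \approx 8.017$)
$149 \left(n + I{\left(B{\left(-1 \right)} \right)}\right) = 149 \left(\frac{473}{59} - \frac{5}{2}\right) = 149 \cdot \frac{651}{118} = \frac{96999}{118}$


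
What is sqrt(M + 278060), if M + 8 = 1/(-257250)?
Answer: sqrt(15021064169790)/7350 ≈ 527.31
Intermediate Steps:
M = -2058001/257250 (M = -8 + 1/(-257250) = -8 - 1/257250 = -2058001/257250 ≈ -8.0000)
sqrt(M + 278060) = sqrt(-2058001/257250 + 278060) = sqrt(71528876999/257250) = sqrt(15021064169790)/7350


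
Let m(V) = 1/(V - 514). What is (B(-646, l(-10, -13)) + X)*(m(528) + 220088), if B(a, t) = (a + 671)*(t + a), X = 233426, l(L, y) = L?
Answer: 334353836529/7 ≈ 4.7765e+10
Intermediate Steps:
m(V) = 1/(-514 + V)
B(a, t) = (671 + a)*(a + t)
(B(-646, l(-10, -13)) + X)*(m(528) + 220088) = (((-646)² + 671*(-646) + 671*(-10) - 646*(-10)) + 233426)*(1/(-514 + 528) + 220088) = ((417316 - 433466 - 6710 + 6460) + 233426)*(1/14 + 220088) = (-16400 + 233426)*(1/14 + 220088) = 217026*(3081233/14) = 334353836529/7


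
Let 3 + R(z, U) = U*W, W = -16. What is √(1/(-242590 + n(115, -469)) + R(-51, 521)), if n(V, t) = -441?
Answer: I*√492535254630810/243031 ≈ 91.318*I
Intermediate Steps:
R(z, U) = -3 - 16*U (R(z, U) = -3 + U*(-16) = -3 - 16*U)
√(1/(-242590 + n(115, -469)) + R(-51, 521)) = √(1/(-242590 - 441) + (-3 - 16*521)) = √(1/(-243031) + (-3 - 8336)) = √(-1/243031 - 8339) = √(-2026635510/243031) = I*√492535254630810/243031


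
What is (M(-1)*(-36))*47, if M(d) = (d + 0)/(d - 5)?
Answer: -282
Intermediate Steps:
M(d) = d/(-5 + d)
(M(-1)*(-36))*47 = (-1/(-5 - 1)*(-36))*47 = (-1/(-6)*(-36))*47 = (-1*(-⅙)*(-36))*47 = ((⅙)*(-36))*47 = -6*47 = -282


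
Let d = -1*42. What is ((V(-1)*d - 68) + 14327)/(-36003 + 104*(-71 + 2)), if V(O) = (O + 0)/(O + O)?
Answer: -4746/14393 ≈ -0.32974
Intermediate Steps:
V(O) = ½ (V(O) = O/((2*O)) = O*(1/(2*O)) = ½)
d = -42
((V(-1)*d - 68) + 14327)/(-36003 + 104*(-71 + 2)) = (((½)*(-42) - 68) + 14327)/(-36003 + 104*(-71 + 2)) = ((-21 - 68) + 14327)/(-36003 + 104*(-69)) = (-89 + 14327)/(-36003 - 7176) = 14238/(-43179) = 14238*(-1/43179) = -4746/14393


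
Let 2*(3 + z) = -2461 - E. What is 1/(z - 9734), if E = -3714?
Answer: -2/18221 ≈ -0.00010976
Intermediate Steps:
z = 1247/2 (z = -3 + (-2461 - 1*(-3714))/2 = -3 + (-2461 + 3714)/2 = -3 + (½)*1253 = -3 + 1253/2 = 1247/2 ≈ 623.50)
1/(z - 9734) = 1/(1247/2 - 9734) = 1/(-18221/2) = -2/18221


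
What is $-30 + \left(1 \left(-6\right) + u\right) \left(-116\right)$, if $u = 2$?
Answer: $434$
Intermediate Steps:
$-30 + \left(1 \left(-6\right) + u\right) \left(-116\right) = -30 + \left(1 \left(-6\right) + 2\right) \left(-116\right) = -30 + \left(-6 + 2\right) \left(-116\right) = -30 - -464 = -30 + 464 = 434$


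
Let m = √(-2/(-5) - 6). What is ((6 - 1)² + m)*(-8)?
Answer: -200 - 16*I*√35/5 ≈ -200.0 - 18.931*I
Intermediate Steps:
m = 2*I*√35/5 (m = √(-2*(-⅕) - 6) = √(⅖ - 6) = √(-28/5) = 2*I*√35/5 ≈ 2.3664*I)
((6 - 1)² + m)*(-8) = ((6 - 1)² + 2*I*√35/5)*(-8) = (5² + 2*I*√35/5)*(-8) = (25 + 2*I*√35/5)*(-8) = -200 - 16*I*√35/5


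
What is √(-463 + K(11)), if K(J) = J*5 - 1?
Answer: I*√409 ≈ 20.224*I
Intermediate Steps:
K(J) = -1 + 5*J (K(J) = 5*J - 1 = -1 + 5*J)
√(-463 + K(11)) = √(-463 + (-1 + 5*11)) = √(-463 + (-1 + 55)) = √(-463 + 54) = √(-409) = I*√409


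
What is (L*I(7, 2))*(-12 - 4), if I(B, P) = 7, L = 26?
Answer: -2912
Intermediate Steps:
(L*I(7, 2))*(-12 - 4) = (26*7)*(-12 - 4) = 182*(-16) = -2912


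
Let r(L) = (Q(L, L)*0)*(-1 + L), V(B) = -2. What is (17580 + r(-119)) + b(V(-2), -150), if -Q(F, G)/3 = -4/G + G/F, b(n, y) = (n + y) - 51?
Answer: 17377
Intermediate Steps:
b(n, y) = -51 + n + y
Q(F, G) = 12/G - 3*G/F (Q(F, G) = -3*(-4/G + G/F) = 12/G - 3*G/F)
r(L) = 0 (r(L) = ((12/L - 3*L/L)*0)*(-1 + L) = ((12/L - 3)*0)*(-1 + L) = ((-3 + 12/L)*0)*(-1 + L) = 0*(-1 + L) = 0)
(17580 + r(-119)) + b(V(-2), -150) = (17580 + 0) + (-51 - 2 - 150) = 17580 - 203 = 17377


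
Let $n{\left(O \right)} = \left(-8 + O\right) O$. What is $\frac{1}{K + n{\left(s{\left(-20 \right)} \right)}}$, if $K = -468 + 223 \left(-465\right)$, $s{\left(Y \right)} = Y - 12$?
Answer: $- \frac{1}{102883} \approx -9.7198 \cdot 10^{-6}$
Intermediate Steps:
$s{\left(Y \right)} = -12 + Y$ ($s{\left(Y \right)} = Y - 12 = -12 + Y$)
$n{\left(O \right)} = O \left(-8 + O\right)$
$K = -104163$ ($K = -468 - 103695 = -104163$)
$\frac{1}{K + n{\left(s{\left(-20 \right)} \right)}} = \frac{1}{-104163 + \left(-12 - 20\right) \left(-8 - 32\right)} = \frac{1}{-104163 - 32 \left(-8 - 32\right)} = \frac{1}{-104163 - -1280} = \frac{1}{-104163 + 1280} = \frac{1}{-102883} = - \frac{1}{102883}$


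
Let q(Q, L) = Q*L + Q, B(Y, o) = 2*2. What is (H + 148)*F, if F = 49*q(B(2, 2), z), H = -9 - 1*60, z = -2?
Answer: -15484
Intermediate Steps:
B(Y, o) = 4
q(Q, L) = Q + L*Q (q(Q, L) = L*Q + Q = Q + L*Q)
H = -69 (H = -9 - 60 = -69)
F = -196 (F = 49*(4*(1 - 2)) = 49*(4*(-1)) = 49*(-4) = -196)
(H + 148)*F = (-69 + 148)*(-196) = 79*(-196) = -15484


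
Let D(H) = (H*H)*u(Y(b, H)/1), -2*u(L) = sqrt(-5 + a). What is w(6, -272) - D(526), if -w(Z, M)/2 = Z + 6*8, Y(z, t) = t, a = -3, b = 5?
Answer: -108 + 276676*I*sqrt(2) ≈ -108.0 + 3.9128e+5*I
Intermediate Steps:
u(L) = -I*sqrt(2) (u(L) = -sqrt(-5 - 3)/2 = -I*sqrt(2))
w(Z, M) = -96 - 2*Z (w(Z, M) = -2*(Z + 6*8) = -2*(Z + 48) = -2*(48 + Z) = -96 - 2*Z)
D(H) = -I*sqrt(2)*H**2 (D(H) = (H*H)*(-I*sqrt(2)) = H**2*(-I*sqrt(2)) = -I*sqrt(2)*H**2)
w(6, -272) - D(526) = (-96 - 2*6) - (-1)*I*sqrt(2)*526**2 = (-96 - 12) - (-1)*I*sqrt(2)*276676 = -108 - (-276676)*I*sqrt(2) = -108 + 276676*I*sqrt(2)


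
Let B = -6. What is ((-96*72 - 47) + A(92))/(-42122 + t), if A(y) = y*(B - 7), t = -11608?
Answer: 1631/10746 ≈ 0.15178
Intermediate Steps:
A(y) = -13*y (A(y) = y*(-6 - 7) = y*(-13) = -13*y)
((-96*72 - 47) + A(92))/(-42122 + t) = ((-96*72 - 47) - 13*92)/(-42122 - 11608) = ((-6912 - 47) - 1196)/(-53730) = (-6959 - 1196)*(-1/53730) = -8155*(-1/53730) = 1631/10746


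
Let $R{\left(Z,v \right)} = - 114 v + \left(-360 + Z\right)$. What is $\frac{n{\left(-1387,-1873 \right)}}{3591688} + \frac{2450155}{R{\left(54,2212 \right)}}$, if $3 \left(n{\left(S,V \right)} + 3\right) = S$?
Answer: $- \frac{183339787421}{18891829919} \approx -9.7047$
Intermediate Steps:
$R{\left(Z,v \right)} = -360 + Z - 114 v$
$n{\left(S,V \right)} = -3 + \frac{S}{3}$
$\frac{n{\left(-1387,-1873 \right)}}{3591688} + \frac{2450155}{R{\left(54,2212 \right)}} = \frac{-3 + \frac{1}{3} \left(-1387\right)}{3591688} + \frac{2450155}{-360 + 54 - 252168} = \left(-3 - \frac{1387}{3}\right) \frac{1}{3591688} + \frac{2450155}{-360 + 54 - 252168} = \left(- \frac{1396}{3}\right) \frac{1}{3591688} + \frac{2450155}{-252474} = - \frac{349}{2693766} + 2450155 \left(- \frac{1}{252474}\right) = - \frac{349}{2693766} - \frac{2450155}{252474} = - \frac{183339787421}{18891829919}$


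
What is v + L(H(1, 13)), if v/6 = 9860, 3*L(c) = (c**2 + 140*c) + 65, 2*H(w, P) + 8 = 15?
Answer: 712189/12 ≈ 59349.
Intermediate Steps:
H(w, P) = 7/2 (H(w, P) = -4 + (1/2)*15 = -4 + 15/2 = 7/2)
L(c) = 65/3 + c**2/3 + 140*c/3 (L(c) = ((c**2 + 140*c) + 65)/3 = (65 + c**2 + 140*c)/3 = 65/3 + c**2/3 + 140*c/3)
v = 59160 (v = 6*9860 = 59160)
v + L(H(1, 13)) = 59160 + (65/3 + (7/2)**2/3 + (140/3)*(7/2)) = 59160 + (65/3 + (1/3)*(49/4) + 490/3) = 59160 + (65/3 + 49/12 + 490/3) = 59160 + 2269/12 = 712189/12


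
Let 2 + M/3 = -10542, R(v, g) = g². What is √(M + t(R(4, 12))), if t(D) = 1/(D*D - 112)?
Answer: I*√840915715063/5156 ≈ 177.85*I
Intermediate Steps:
M = -31632 (M = -6 + 3*(-10542) = -6 - 31626 = -31632)
t(D) = 1/(-112 + D²) (t(D) = 1/(D² - 112) = 1/(-112 + D²))
√(M + t(R(4, 12))) = √(-31632 + 1/(-112 + (12²)²)) = √(-31632 + 1/(-112 + 144²)) = √(-31632 + 1/(-112 + 20736)) = √(-31632 + 1/20624) = √(-652378367/20624) = I*√840915715063/5156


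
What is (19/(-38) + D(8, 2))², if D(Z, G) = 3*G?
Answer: 121/4 ≈ 30.250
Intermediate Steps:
(19/(-38) + D(8, 2))² = (19/(-38) + 3*2)² = (19*(-1/38) + 6)² = (-½ + 6)² = (11/2)² = 121/4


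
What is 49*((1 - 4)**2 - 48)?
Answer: -1911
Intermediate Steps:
49*((1 - 4)**2 - 48) = 49*((-3)**2 - 48) = 49*(9 - 48) = 49*(-39) = -1911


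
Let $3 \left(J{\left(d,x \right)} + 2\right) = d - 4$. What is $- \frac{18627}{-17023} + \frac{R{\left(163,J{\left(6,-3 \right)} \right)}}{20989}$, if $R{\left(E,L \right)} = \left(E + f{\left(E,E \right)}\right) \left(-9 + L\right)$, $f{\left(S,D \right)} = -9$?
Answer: $\frac{1091618507}{1071887241} \approx 1.0184$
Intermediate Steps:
$J{\left(d,x \right)} = - \frac{10}{3} + \frac{d}{3}$ ($J{\left(d,x \right)} = -2 + \frac{d - 4}{3} = -2 + \frac{-4 + d}{3} = -2 + \left(- \frac{4}{3} + \frac{d}{3}\right) = - \frac{10}{3} + \frac{d}{3}$)
$R{\left(E,L \right)} = \left(-9 + E\right) \left(-9 + L\right)$ ($R{\left(E,L \right)} = \left(E - 9\right) \left(-9 + L\right) = \left(-9 + E\right) \left(-9 + L\right)$)
$- \frac{18627}{-17023} + \frac{R{\left(163,J{\left(6,-3 \right)} \right)}}{20989} = - \frac{18627}{-17023} + \frac{81 - 1467 - 9 \left(- \frac{10}{3} + \frac{1}{3} \cdot 6\right) + 163 \left(- \frac{10}{3} + \frac{1}{3} \cdot 6\right)}{20989} = \left(-18627\right) \left(- \frac{1}{17023}\right) + \left(81 - 1467 - 9 \left(- \frac{10}{3} + 2\right) + 163 \left(- \frac{10}{3} + 2\right)\right) \frac{1}{20989} = \frac{18627}{17023} + \left(81 - 1467 - -12 + 163 \left(- \frac{4}{3}\right)\right) \frac{1}{20989} = \frac{18627}{17023} + \left(81 - 1467 + 12 - \frac{652}{3}\right) \frac{1}{20989} = \frac{18627}{17023} - \frac{4774}{62967} = \frac{1091618507}{1071887241}$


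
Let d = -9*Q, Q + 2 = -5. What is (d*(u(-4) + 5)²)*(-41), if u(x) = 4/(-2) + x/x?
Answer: -41328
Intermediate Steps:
Q = -7 (Q = -2 - 5 = -7)
u(x) = -1 (u(x) = 4*(-½) + 1 = -2 + 1 = -1)
d = 63 (d = -9*(-7) = 63)
(d*(u(-4) + 5)²)*(-41) = (63*(-1 + 5)²)*(-41) = (63*4²)*(-41) = (63*16)*(-41) = 1008*(-41) = -41328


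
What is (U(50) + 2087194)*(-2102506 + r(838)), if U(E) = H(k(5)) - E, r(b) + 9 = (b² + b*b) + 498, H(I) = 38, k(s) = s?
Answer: -1455869973278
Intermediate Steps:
r(b) = 489 + 2*b² (r(b) = -9 + ((b² + b*b) + 498) = -9 + ((b² + b²) + 498) = -9 + (2*b² + 498) = -9 + (498 + 2*b²) = 489 + 2*b²)
U(E) = 38 - E
(U(50) + 2087194)*(-2102506 + r(838)) = ((38 - 1*50) + 2087194)*(-2102506 + (489 + 2*838²)) = ((38 - 50) + 2087194)*(-2102506 + (489 + 2*702244)) = (-12 + 2087194)*(-2102506 + (489 + 1404488)) = 2087182*(-2102506 + 1404977) = 2087182*(-697529) = -1455869973278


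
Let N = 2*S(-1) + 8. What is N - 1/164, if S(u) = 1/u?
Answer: 983/164 ≈ 5.9939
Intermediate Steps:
N = 6 (N = 2/(-1) + 8 = 2*(-1) + 8 = -2 + 8 = 6)
N - 1/164 = 6 - 1/164 = 983/164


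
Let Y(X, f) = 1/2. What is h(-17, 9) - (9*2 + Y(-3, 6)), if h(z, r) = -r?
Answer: -55/2 ≈ -27.500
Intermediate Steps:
Y(X, f) = ½
h(-17, 9) - (9*2 + Y(-3, 6)) = -1*9 - (9*2 + ½) = -9 - (18 + ½) = -9 - 1*37/2 = -9 - 37/2 = -55/2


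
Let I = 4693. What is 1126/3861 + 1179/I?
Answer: 756649/1393821 ≈ 0.54286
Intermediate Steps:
1126/3861 + 1179/I = 1126/3861 + 1179/4693 = 756649/1393821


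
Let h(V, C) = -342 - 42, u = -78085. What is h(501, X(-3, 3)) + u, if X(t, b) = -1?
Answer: -78469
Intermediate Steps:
h(V, C) = -384
h(501, X(-3, 3)) + u = -384 - 78085 = -78469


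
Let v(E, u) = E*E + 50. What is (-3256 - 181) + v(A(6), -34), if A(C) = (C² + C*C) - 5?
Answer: 1102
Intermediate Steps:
A(C) = -5 + 2*C² (A(C) = (C² + C²) - 5 = 2*C² - 5 = -5 + 2*C²)
v(E, u) = 50 + E² (v(E, u) = E² + 50 = 50 + E²)
(-3256 - 181) + v(A(6), -34) = (-3256 - 181) + (50 + (-5 + 2*6²)²) = -3437 + (50 + (-5 + 2*36)²) = -3437 + (50 + (-5 + 72)²) = -3437 + (50 + 67²) = -3437 + (50 + 4489) = -3437 + 4539 = 1102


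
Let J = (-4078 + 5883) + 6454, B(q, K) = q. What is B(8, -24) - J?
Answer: -8251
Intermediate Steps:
J = 8259 (J = 1805 + 6454 = 8259)
B(8, -24) - J = 8 - 1*8259 = 8 - 8259 = -8251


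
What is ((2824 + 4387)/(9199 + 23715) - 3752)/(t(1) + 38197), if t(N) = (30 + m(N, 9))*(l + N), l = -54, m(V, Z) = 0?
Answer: -123486117/1204882798 ≈ -0.10249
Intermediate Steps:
t(N) = -1620 + 30*N (t(N) = (30 + 0)*(-54 + N) = 30*(-54 + N) = -1620 + 30*N)
((2824 + 4387)/(9199 + 23715) - 3752)/(t(1) + 38197) = ((2824 + 4387)/(9199 + 23715) - 3752)/((-1620 + 30*1) + 38197) = (7211/32914 - 3752)/((-1620 + 30) + 38197) = (7211*(1/32914) - 3752)/(-1590 + 38197) = (7211/32914 - 3752)/36607 = -123486117/32914*1/36607 = -123486117/1204882798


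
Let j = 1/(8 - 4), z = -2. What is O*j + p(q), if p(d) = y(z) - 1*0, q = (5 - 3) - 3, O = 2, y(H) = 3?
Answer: 7/2 ≈ 3.5000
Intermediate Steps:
j = ¼ (j = 1/4 = ¼ ≈ 0.25000)
q = -1 (q = 2 - 3 = -1)
p(d) = 3 (p(d) = 3 - 1*0 = 3 + 0 = 3)
O*j + p(q) = 2*(¼) + 3 = ½ + 3 = 7/2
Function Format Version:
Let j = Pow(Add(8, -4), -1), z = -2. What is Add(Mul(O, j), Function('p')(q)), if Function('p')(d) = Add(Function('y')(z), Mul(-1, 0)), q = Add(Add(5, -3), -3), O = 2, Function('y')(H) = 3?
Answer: Rational(7, 2) ≈ 3.5000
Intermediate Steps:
j = Rational(1, 4) (j = Pow(4, -1) = Rational(1, 4) ≈ 0.25000)
q = -1 (q = Add(2, -3) = -1)
Function('p')(d) = 3 (Function('p')(d) = Add(3, Mul(-1, 0)) = Add(3, 0) = 3)
Add(Mul(O, j), Function('p')(q)) = Add(Mul(2, Rational(1, 4)), 3) = Add(Rational(1, 2), 3) = Rational(7, 2)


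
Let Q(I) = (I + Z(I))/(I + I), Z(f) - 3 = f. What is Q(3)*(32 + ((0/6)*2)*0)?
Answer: 48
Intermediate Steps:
Z(f) = 3 + f
Q(I) = (3 + 2*I)/(2*I) (Q(I) = (I + (3 + I))/(I + I) = (3 + 2*I)/((2*I)) = (3 + 2*I)*(1/(2*I)) = (3 + 2*I)/(2*I))
Q(3)*(32 + ((0/6)*2)*0) = ((3/2 + 3)/3)*(32 + ((0/6)*2)*0) = ((⅓)*(9/2))*(32 + ((0*(⅙))*2)*0) = 3*(32 + (0*2)*0)/2 = 3*(32 + 0*0)/2 = 3*(32 + 0)/2 = (3/2)*32 = 48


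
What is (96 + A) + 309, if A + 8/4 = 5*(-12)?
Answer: 343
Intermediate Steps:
A = -62 (A = -2 + 5*(-12) = -2 - 60 = -62)
(96 + A) + 309 = (96 - 62) + 309 = 34 + 309 = 343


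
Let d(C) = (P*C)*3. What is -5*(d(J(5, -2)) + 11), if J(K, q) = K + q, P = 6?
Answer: -325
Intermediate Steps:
d(C) = 18*C (d(C) = (6*C)*3 = 18*C)
-5*(d(J(5, -2)) + 11) = -5*(18*(5 - 2) + 11) = -5*(18*3 + 11) = -5*(54 + 11) = -5*65 = -325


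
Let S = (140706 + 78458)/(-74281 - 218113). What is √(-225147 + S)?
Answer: I*√4812209566317577/146197 ≈ 474.5*I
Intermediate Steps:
S = -109582/146197 (S = 219164/(-292394) = 219164*(-1/292394) = -109582/146197 ≈ -0.74955)
√(-225147 + S) = √(-225147 - 109582/146197) = √(-32915925541/146197) = I*√4812209566317577/146197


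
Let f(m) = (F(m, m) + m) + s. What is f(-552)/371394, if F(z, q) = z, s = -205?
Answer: -1309/371394 ≈ -0.0035246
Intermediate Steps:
f(m) = -205 + 2*m (f(m) = (m + m) - 205 = 2*m - 205 = -205 + 2*m)
f(-552)/371394 = (-205 + 2*(-552))/371394 = (-205 - 1104)*(1/371394) = -1309*1/371394 = -1309/371394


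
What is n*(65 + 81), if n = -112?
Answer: -16352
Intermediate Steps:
n*(65 + 81) = -112*(65 + 81) = -112*146 = -16352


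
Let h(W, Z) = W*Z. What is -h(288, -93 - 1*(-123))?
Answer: -8640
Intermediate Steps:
-h(288, -93 - 1*(-123)) = -288*(-93 - 1*(-123)) = -288*(-93 + 123) = -288*30 = -1*8640 = -8640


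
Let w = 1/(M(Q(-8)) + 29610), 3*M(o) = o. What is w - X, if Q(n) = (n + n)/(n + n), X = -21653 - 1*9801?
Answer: 2794090277/88831 ≈ 31454.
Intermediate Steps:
X = -31454 (X = -21653 - 9801 = -31454)
Q(n) = 1 (Q(n) = (2*n)/((2*n)) = (2*n)*(1/(2*n)) = 1)
M(o) = o/3
w = 3/88831 (w = 1/((⅓)*1 + 29610) = 1/(⅓ + 29610) = 1/(88831/3) = 3/88831 ≈ 3.3772e-5)
w - X = 3/88831 - 1*(-31454) = 3/88831 + 31454 = 2794090277/88831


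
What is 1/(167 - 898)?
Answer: -1/731 ≈ -0.0013680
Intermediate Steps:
1/(167 - 898) = 1/(-731) = -1/731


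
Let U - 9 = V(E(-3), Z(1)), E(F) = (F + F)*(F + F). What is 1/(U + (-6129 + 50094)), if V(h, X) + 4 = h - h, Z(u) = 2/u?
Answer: 1/43970 ≈ 2.2743e-5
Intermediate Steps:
E(F) = 4*F**2 (E(F) = (2*F)*(2*F) = 4*F**2)
V(h, X) = -4 (V(h, X) = -4 + (h - h) = -4 + 0 = -4)
U = 5 (U = 9 - 4 = 5)
1/(U + (-6129 + 50094)) = 1/(5 + (-6129 + 50094)) = 1/(5 + 43965) = 1/43970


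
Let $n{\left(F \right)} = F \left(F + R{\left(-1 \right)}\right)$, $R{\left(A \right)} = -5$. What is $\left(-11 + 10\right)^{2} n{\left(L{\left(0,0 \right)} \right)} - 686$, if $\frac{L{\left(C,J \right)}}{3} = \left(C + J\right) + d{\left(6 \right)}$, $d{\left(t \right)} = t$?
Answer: $-452$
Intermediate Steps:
$L{\left(C,J \right)} = 18 + 3 C + 3 J$ ($L{\left(C,J \right)} = 3 \left(\left(C + J\right) + 6\right) = 3 \left(6 + C + J\right) = 18 + 3 C + 3 J$)
$n{\left(F \right)} = F \left(-5 + F\right)$ ($n{\left(F \right)} = F \left(F - 5\right) = F \left(-5 + F\right)$)
$\left(-11 + 10\right)^{2} n{\left(L{\left(0,0 \right)} \right)} - 686 = \left(-11 + 10\right)^{2} \left(18 + 3 \cdot 0 + 3 \cdot 0\right) \left(-5 + \left(18 + 3 \cdot 0 + 3 \cdot 0\right)\right) - 686 = \left(-1\right)^{2} \left(18 + 0 + 0\right) \left(-5 + \left(18 + 0 + 0\right)\right) - 686 = 1 \cdot 18 \left(-5 + 18\right) - 686 = 1 \cdot 18 \cdot 13 - 686 = 1 \cdot 234 - 686 = 234 - 686 = -452$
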